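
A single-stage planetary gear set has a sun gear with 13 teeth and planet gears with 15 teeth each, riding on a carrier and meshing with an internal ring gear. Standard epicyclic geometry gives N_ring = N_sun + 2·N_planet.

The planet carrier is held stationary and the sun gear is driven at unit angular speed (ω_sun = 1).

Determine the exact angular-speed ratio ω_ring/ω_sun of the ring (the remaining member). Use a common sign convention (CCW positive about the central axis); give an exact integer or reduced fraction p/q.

-13/43

N_ring = 13 + 2·15 = 43
13(ω_s−ω_c) = −43(ω_r−ω_c),  ω_c=0, ω_s=1
ω_r = 0 − (13/43)(1−0) = -13/43
ω_r/ω_s = -13/43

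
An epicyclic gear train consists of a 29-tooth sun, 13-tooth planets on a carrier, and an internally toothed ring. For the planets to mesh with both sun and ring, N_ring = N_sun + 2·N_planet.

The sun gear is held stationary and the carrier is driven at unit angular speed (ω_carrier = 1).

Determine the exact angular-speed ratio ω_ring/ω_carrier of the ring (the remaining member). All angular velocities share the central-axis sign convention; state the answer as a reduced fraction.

N_ring = 29 + 2·13 = 55
29(ω_s−ω_c) = −55(ω_r−ω_c),  ω_s=0, ω_c=1
ω_r = 1 − (29/55)(0−1) = 84/55
ω_r/ω_c = 84/55

84/55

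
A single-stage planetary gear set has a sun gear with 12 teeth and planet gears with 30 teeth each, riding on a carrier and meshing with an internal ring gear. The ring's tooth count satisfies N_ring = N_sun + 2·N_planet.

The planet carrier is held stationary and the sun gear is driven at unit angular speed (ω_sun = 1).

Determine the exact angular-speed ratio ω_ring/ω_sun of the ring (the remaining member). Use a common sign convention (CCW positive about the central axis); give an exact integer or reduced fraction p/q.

N_ring = 12 + 2·30 = 72
12(ω_s−ω_c) = −72(ω_r−ω_c),  ω_c=0, ω_s=1
ω_r = 0 − (12/72)(1−0) = -1/6
ω_r/ω_s = -1/6

-1/6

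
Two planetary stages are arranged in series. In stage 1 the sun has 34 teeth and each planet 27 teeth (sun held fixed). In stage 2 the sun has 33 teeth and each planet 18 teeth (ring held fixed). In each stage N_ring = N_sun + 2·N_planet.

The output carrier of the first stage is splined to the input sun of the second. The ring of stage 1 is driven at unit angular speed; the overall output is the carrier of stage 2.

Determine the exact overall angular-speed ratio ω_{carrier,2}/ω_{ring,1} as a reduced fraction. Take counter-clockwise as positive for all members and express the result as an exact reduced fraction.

Stage 1: N_ring = 34 + 2·27 = 88
Stage 1: 34(ω_s−ω_c) = −88(ω_r−ω_c),  ω_s=0, ω_r=1
Stage 1: 34(0−ω_c) = −88(1−ω_c)  ⇒  122ω_c = 88  ⇒  ω_c = 44/61
  ⇒ ω_c¹/ω_r¹ = 44/61
Stage 2: N_ring = 33 + 2·18 = 69
Stage 2: 33(ω_s−ω_c) = −69(ω_r−ω_c),  ω_r=0, ω_s=1
Stage 2: 33(1−ω_c) = −69(0−ω_c)  ⇒  102ω_c = 33  ⇒  ω_c = 11/34
  ⇒ ω_c²/ω_s² = 11/34
Coupling ω_s² = ω_c¹ ⇒ overall = 44/61 × 11/34 = 242/1037

242/1037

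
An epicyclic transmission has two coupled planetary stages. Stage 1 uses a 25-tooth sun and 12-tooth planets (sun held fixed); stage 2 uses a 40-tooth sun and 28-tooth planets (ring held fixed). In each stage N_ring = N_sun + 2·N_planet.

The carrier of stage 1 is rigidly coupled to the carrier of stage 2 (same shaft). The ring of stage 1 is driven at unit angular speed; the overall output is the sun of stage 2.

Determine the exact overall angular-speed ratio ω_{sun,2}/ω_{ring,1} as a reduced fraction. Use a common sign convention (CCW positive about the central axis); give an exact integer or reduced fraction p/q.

Stage 1: N_ring = 25 + 2·12 = 49
Stage 1: 25(ω_s−ω_c) = −49(ω_r−ω_c),  ω_s=0, ω_r=1
Stage 1: 25(0−ω_c) = −49(1−ω_c)  ⇒  74ω_c = 49  ⇒  ω_c = 49/74
  ⇒ ω_c¹/ω_r¹ = 49/74
Stage 2: N_ring = 40 + 2·28 = 96
Stage 2: 40(ω_s−ω_c) = −96(ω_r−ω_c),  ω_r=0, ω_c=1
Stage 2: ω_s = 1 − (96/40)(0−1) = 17/5
  ⇒ ω_s²/ω_c² = 17/5
Coupling ω_c² = ω_c¹ ⇒ overall = 49/74 × 17/5 = 833/370

833/370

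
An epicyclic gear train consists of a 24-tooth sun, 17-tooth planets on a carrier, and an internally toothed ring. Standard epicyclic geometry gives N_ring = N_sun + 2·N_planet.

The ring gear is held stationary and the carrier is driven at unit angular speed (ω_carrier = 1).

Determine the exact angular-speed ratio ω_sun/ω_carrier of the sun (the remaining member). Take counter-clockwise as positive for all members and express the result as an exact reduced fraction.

41/12

N_ring = 24 + 2·17 = 58
24(ω_s−ω_c) = −58(ω_r−ω_c),  ω_r=0, ω_c=1
ω_s = 1 − (58/24)(0−1) = 41/12
ω_s/ω_c = 41/12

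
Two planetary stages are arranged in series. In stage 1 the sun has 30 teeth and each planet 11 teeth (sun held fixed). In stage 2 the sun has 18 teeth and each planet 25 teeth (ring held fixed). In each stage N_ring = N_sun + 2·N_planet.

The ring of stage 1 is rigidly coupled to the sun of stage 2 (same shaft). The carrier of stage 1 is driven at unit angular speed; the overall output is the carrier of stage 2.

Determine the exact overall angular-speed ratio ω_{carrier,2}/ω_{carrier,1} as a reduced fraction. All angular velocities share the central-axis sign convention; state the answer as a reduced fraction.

369/1118

Stage 1: N_ring = 30 + 2·11 = 52
Stage 1: 30(ω_s−ω_c) = −52(ω_r−ω_c),  ω_s=0, ω_c=1
Stage 1: ω_r = 1 − (30/52)(0−1) = 41/26
  ⇒ ω_r¹/ω_c¹ = 41/26
Stage 2: N_ring = 18 + 2·25 = 68
Stage 2: 18(ω_s−ω_c) = −68(ω_r−ω_c),  ω_r=0, ω_s=1
Stage 2: 18(1−ω_c) = −68(0−ω_c)  ⇒  86ω_c = 18  ⇒  ω_c = 9/43
  ⇒ ω_c²/ω_s² = 9/43
Coupling ω_s² = ω_r¹ ⇒ overall = 41/26 × 9/43 = 369/1118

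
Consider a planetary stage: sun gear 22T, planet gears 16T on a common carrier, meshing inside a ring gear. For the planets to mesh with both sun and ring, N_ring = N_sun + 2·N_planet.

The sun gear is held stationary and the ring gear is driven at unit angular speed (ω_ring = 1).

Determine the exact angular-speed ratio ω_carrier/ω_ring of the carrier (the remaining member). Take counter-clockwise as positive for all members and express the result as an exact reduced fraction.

27/38

N_ring = 22 + 2·16 = 54
22(ω_s−ω_c) = −54(ω_r−ω_c),  ω_s=0, ω_r=1
22(0−ω_c) = −54(1−ω_c)  ⇒  76ω_c = 54  ⇒  ω_c = 27/38
ω_c/ω_r = 27/38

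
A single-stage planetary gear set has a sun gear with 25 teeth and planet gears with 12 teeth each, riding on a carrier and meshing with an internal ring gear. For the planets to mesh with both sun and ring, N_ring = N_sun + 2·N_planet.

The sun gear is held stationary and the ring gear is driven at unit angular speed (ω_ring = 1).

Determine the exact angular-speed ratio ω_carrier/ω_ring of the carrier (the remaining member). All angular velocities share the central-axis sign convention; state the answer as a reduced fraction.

N_ring = 25 + 2·12 = 49
25(ω_s−ω_c) = −49(ω_r−ω_c),  ω_s=0, ω_r=1
25(0−ω_c) = −49(1−ω_c)  ⇒  74ω_c = 49  ⇒  ω_c = 49/74
ω_c/ω_r = 49/74

49/74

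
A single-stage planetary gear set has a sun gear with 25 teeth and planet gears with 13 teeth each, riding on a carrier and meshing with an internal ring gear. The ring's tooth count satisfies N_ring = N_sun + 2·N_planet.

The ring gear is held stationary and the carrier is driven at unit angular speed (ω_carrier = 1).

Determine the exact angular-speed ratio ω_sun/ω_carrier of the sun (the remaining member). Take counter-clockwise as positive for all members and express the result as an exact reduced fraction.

76/25

N_ring = 25 + 2·13 = 51
25(ω_s−ω_c) = −51(ω_r−ω_c),  ω_r=0, ω_c=1
ω_s = 1 − (51/25)(0−1) = 76/25
ω_s/ω_c = 76/25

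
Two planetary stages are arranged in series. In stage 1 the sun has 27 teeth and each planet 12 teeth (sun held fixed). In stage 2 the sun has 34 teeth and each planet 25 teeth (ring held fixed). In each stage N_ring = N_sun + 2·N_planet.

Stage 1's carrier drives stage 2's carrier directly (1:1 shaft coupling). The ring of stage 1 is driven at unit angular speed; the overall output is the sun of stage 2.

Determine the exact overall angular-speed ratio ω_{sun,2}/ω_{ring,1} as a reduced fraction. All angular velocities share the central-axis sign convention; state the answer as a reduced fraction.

59/26

Stage 1: N_ring = 27 + 2·12 = 51
Stage 1: 27(ω_s−ω_c) = −51(ω_r−ω_c),  ω_s=0, ω_r=1
Stage 1: 27(0−ω_c) = −51(1−ω_c)  ⇒  78ω_c = 51  ⇒  ω_c = 17/26
  ⇒ ω_c¹/ω_r¹ = 17/26
Stage 2: N_ring = 34 + 2·25 = 84
Stage 2: 34(ω_s−ω_c) = −84(ω_r−ω_c),  ω_r=0, ω_c=1
Stage 2: ω_s = 1 − (84/34)(0−1) = 59/17
  ⇒ ω_s²/ω_c² = 59/17
Coupling ω_c² = ω_c¹ ⇒ overall = 17/26 × 59/17 = 59/26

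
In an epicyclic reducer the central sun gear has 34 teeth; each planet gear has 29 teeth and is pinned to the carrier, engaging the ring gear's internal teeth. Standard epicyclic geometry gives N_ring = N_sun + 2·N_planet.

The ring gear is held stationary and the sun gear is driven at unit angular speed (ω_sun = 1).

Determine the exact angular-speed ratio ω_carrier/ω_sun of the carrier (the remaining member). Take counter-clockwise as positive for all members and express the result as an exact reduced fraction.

N_ring = 34 + 2·29 = 92
34(ω_s−ω_c) = −92(ω_r−ω_c),  ω_r=0, ω_s=1
34(1−ω_c) = −92(0−ω_c)  ⇒  126ω_c = 34  ⇒  ω_c = 17/63
ω_c/ω_s = 17/63

17/63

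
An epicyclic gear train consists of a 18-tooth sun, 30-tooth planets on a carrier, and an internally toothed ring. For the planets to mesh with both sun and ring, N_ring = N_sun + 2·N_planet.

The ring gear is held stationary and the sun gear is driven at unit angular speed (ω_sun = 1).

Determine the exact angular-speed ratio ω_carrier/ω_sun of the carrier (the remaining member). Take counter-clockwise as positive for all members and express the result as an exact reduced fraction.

3/16

N_ring = 18 + 2·30 = 78
18(ω_s−ω_c) = −78(ω_r−ω_c),  ω_r=0, ω_s=1
18(1−ω_c) = −78(0−ω_c)  ⇒  96ω_c = 18  ⇒  ω_c = 3/16
ω_c/ω_s = 3/16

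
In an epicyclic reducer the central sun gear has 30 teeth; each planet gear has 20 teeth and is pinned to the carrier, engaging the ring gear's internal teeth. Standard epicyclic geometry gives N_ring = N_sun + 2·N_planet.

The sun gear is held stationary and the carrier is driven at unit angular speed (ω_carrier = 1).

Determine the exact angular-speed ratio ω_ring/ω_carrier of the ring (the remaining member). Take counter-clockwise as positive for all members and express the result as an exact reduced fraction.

N_ring = 30 + 2·20 = 70
30(ω_s−ω_c) = −70(ω_r−ω_c),  ω_s=0, ω_c=1
ω_r = 1 − (30/70)(0−1) = 10/7
ω_r/ω_c = 10/7

10/7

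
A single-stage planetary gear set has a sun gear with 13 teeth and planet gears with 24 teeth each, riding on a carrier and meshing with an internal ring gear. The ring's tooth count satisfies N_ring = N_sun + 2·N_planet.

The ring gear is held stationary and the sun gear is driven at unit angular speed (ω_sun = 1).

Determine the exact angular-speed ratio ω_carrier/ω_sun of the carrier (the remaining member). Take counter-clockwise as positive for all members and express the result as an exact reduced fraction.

13/74

N_ring = 13 + 2·24 = 61
13(ω_s−ω_c) = −61(ω_r−ω_c),  ω_r=0, ω_s=1
13(1−ω_c) = −61(0−ω_c)  ⇒  74ω_c = 13  ⇒  ω_c = 13/74
ω_c/ω_s = 13/74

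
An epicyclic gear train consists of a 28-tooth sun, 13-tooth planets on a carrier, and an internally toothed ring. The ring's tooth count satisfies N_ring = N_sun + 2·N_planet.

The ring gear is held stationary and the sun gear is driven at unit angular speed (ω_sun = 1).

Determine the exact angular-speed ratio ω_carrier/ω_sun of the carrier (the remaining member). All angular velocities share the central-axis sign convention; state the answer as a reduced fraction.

14/41

N_ring = 28 + 2·13 = 54
28(ω_s−ω_c) = −54(ω_r−ω_c),  ω_r=0, ω_s=1
28(1−ω_c) = −54(0−ω_c)  ⇒  82ω_c = 28  ⇒  ω_c = 14/41
ω_c/ω_s = 14/41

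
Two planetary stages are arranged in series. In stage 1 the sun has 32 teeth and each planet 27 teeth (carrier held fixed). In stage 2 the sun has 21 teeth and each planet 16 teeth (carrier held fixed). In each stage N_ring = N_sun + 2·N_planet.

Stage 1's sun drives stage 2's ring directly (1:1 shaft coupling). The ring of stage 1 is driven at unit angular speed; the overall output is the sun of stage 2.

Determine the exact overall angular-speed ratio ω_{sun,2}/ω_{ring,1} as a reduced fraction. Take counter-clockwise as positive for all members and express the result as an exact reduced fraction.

2279/336

Stage 1: N_ring = 32 + 2·27 = 86
Stage 1: 32(ω_s−ω_c) = −86(ω_r−ω_c),  ω_c=0, ω_r=1
Stage 1: ω_s = 0 − (86/32)(1−0) = -43/16
  ⇒ ω_s¹/ω_r¹ = -43/16
Stage 2: N_ring = 21 + 2·16 = 53
Stage 2: 21(ω_s−ω_c) = −53(ω_r−ω_c),  ω_c=0, ω_r=1
Stage 2: ω_s = 0 − (53/21)(1−0) = -53/21
  ⇒ ω_s²/ω_r² = -53/21
Coupling ω_r² = ω_s¹ ⇒ overall = -43/16 × -53/21 = 2279/336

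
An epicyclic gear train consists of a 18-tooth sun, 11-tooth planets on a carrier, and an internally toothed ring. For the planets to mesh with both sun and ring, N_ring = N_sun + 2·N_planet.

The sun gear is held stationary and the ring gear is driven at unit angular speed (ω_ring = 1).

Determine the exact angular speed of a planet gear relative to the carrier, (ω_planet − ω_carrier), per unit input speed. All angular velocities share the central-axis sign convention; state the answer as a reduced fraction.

N_ring = 18 + 2·11 = 40
18(ω_s−ω_c) = −40(ω_r−ω_c),  ω_s=0, ω_r=1
18(0−ω_c) = −40(1−ω_c)  ⇒  58ω_c = 40  ⇒  ω_c = 20/29
sun–planet: 18·(0−20/29) = −11·(ω_p−ω_c)  ⇒  ω_p−ω_c = −(18/11)·(-20/29) = 360/319

360/319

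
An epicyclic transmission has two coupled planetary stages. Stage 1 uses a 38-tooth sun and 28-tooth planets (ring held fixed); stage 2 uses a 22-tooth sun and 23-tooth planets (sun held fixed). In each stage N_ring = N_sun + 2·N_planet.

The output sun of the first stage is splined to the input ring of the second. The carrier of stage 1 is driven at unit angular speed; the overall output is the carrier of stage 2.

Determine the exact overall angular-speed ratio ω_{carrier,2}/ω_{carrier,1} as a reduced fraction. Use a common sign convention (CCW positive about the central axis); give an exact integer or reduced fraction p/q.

Stage 1: N_ring = 38 + 2·28 = 94
Stage 1: 38(ω_s−ω_c) = −94(ω_r−ω_c),  ω_r=0, ω_c=1
Stage 1: ω_s = 1 − (94/38)(0−1) = 66/19
  ⇒ ω_s¹/ω_c¹ = 66/19
Stage 2: N_ring = 22 + 2·23 = 68
Stage 2: 22(ω_s−ω_c) = −68(ω_r−ω_c),  ω_s=0, ω_r=1
Stage 2: 22(0−ω_c) = −68(1−ω_c)  ⇒  90ω_c = 68  ⇒  ω_c = 34/45
  ⇒ ω_c²/ω_r² = 34/45
Coupling ω_r² = ω_s¹ ⇒ overall = 66/19 × 34/45 = 748/285

748/285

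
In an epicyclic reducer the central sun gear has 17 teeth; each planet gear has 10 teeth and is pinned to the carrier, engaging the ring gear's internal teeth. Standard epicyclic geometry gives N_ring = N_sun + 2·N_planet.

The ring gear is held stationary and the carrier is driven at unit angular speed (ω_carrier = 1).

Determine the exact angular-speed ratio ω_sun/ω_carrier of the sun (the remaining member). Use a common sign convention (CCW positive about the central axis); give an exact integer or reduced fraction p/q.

N_ring = 17 + 2·10 = 37
17(ω_s−ω_c) = −37(ω_r−ω_c),  ω_r=0, ω_c=1
ω_s = 1 − (37/17)(0−1) = 54/17
ω_s/ω_c = 54/17

54/17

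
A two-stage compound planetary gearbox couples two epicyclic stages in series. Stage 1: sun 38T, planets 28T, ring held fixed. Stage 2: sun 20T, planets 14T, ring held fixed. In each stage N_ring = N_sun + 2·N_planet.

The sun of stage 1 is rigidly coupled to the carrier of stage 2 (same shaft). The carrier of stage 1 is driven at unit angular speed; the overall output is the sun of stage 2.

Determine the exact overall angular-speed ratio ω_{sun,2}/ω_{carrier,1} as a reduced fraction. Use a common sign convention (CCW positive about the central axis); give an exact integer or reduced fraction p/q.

Stage 1: N_ring = 38 + 2·28 = 94
Stage 1: 38(ω_s−ω_c) = −94(ω_r−ω_c),  ω_r=0, ω_c=1
Stage 1: ω_s = 1 − (94/38)(0−1) = 66/19
  ⇒ ω_s¹/ω_c¹ = 66/19
Stage 2: N_ring = 20 + 2·14 = 48
Stage 2: 20(ω_s−ω_c) = −48(ω_r−ω_c),  ω_r=0, ω_c=1
Stage 2: ω_s = 1 − (48/20)(0−1) = 17/5
  ⇒ ω_s²/ω_c² = 17/5
Coupling ω_c² = ω_s¹ ⇒ overall = 66/19 × 17/5 = 1122/95

1122/95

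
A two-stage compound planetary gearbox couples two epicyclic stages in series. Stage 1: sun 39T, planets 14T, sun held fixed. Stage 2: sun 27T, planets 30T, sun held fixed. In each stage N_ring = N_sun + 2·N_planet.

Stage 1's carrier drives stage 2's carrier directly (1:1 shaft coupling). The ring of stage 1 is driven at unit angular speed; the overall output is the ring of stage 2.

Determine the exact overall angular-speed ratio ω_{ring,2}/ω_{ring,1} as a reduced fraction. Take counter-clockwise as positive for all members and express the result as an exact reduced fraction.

1273/1537

Stage 1: N_ring = 39 + 2·14 = 67
Stage 1: 39(ω_s−ω_c) = −67(ω_r−ω_c),  ω_s=0, ω_r=1
Stage 1: 39(0−ω_c) = −67(1−ω_c)  ⇒  106ω_c = 67  ⇒  ω_c = 67/106
  ⇒ ω_c¹/ω_r¹ = 67/106
Stage 2: N_ring = 27 + 2·30 = 87
Stage 2: 27(ω_s−ω_c) = −87(ω_r−ω_c),  ω_s=0, ω_c=1
Stage 2: ω_r = 1 − (27/87)(0−1) = 38/29
  ⇒ ω_r²/ω_c² = 38/29
Coupling ω_c² = ω_c¹ ⇒ overall = 67/106 × 38/29 = 1273/1537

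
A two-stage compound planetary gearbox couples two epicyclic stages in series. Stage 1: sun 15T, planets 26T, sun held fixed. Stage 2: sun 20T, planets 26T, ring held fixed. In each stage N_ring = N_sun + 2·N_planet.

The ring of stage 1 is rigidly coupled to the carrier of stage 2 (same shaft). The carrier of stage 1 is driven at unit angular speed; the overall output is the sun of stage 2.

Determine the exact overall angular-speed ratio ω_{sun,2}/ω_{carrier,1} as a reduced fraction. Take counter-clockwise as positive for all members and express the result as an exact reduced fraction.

1886/335

Stage 1: N_ring = 15 + 2·26 = 67
Stage 1: 15(ω_s−ω_c) = −67(ω_r−ω_c),  ω_s=0, ω_c=1
Stage 1: ω_r = 1 − (15/67)(0−1) = 82/67
  ⇒ ω_r¹/ω_c¹ = 82/67
Stage 2: N_ring = 20 + 2·26 = 72
Stage 2: 20(ω_s−ω_c) = −72(ω_r−ω_c),  ω_r=0, ω_c=1
Stage 2: ω_s = 1 − (72/20)(0−1) = 23/5
  ⇒ ω_s²/ω_c² = 23/5
Coupling ω_c² = ω_r¹ ⇒ overall = 82/67 × 23/5 = 1886/335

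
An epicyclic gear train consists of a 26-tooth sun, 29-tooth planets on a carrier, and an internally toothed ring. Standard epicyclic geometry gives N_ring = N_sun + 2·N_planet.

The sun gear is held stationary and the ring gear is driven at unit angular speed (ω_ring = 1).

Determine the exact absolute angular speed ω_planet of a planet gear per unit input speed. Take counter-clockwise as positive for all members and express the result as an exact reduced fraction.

N_ring = 26 + 2·29 = 84
26(ω_s−ω_c) = −84(ω_r−ω_c),  ω_s=0, ω_r=1
26(0−ω_c) = −84(1−ω_c)  ⇒  110ω_c = 84  ⇒  ω_c = 42/55
sun–planet: 26·(0−42/55) = −29·(ω_p−ω_c)  ⇒  ω_p−ω_c = −(26/29)·(-42/55) = 1092/1595
ω_p = 42/55 + 1092/1595 = 42/29

42/29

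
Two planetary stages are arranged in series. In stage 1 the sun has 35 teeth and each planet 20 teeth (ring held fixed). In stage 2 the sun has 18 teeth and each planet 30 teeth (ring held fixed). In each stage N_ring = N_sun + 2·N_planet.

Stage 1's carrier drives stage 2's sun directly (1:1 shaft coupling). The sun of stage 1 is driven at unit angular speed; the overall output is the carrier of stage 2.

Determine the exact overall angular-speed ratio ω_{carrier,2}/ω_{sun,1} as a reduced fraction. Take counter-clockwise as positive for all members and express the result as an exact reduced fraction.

21/352

Stage 1: N_ring = 35 + 2·20 = 75
Stage 1: 35(ω_s−ω_c) = −75(ω_r−ω_c),  ω_r=0, ω_s=1
Stage 1: 35(1−ω_c) = −75(0−ω_c)  ⇒  110ω_c = 35  ⇒  ω_c = 7/22
  ⇒ ω_c¹/ω_s¹ = 7/22
Stage 2: N_ring = 18 + 2·30 = 78
Stage 2: 18(ω_s−ω_c) = −78(ω_r−ω_c),  ω_r=0, ω_s=1
Stage 2: 18(1−ω_c) = −78(0−ω_c)  ⇒  96ω_c = 18  ⇒  ω_c = 3/16
  ⇒ ω_c²/ω_s² = 3/16
Coupling ω_s² = ω_c¹ ⇒ overall = 7/22 × 3/16 = 21/352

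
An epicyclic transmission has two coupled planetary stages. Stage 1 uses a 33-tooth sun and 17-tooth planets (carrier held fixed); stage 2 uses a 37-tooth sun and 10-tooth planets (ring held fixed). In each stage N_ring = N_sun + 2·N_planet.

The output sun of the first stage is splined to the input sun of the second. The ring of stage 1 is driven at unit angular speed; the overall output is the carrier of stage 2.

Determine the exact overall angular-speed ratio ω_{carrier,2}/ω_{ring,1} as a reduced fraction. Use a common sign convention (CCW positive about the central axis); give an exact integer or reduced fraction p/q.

-2479/3102

Stage 1: N_ring = 33 + 2·17 = 67
Stage 1: 33(ω_s−ω_c) = −67(ω_r−ω_c),  ω_c=0, ω_r=1
Stage 1: ω_s = 0 − (67/33)(1−0) = -67/33
  ⇒ ω_s¹/ω_r¹ = -67/33
Stage 2: N_ring = 37 + 2·10 = 57
Stage 2: 37(ω_s−ω_c) = −57(ω_r−ω_c),  ω_r=0, ω_s=1
Stage 2: 37(1−ω_c) = −57(0−ω_c)  ⇒  94ω_c = 37  ⇒  ω_c = 37/94
  ⇒ ω_c²/ω_s² = 37/94
Coupling ω_s² = ω_s¹ ⇒ overall = -67/33 × 37/94 = -2479/3102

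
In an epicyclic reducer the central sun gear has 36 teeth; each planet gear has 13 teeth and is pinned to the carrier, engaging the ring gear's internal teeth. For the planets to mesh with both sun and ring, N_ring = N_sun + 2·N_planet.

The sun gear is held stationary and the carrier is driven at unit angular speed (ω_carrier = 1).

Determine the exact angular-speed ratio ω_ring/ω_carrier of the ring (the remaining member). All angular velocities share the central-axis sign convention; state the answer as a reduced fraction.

N_ring = 36 + 2·13 = 62
36(ω_s−ω_c) = −62(ω_r−ω_c),  ω_s=0, ω_c=1
ω_r = 1 − (36/62)(0−1) = 49/31
ω_r/ω_c = 49/31

49/31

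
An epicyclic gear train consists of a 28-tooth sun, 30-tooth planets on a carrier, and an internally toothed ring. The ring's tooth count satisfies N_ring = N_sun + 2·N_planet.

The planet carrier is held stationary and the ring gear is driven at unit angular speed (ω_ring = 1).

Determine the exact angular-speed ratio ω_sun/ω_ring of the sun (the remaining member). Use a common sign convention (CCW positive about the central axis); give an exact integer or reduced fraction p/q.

N_ring = 28 + 2·30 = 88
28(ω_s−ω_c) = −88(ω_r−ω_c),  ω_c=0, ω_r=1
ω_s = 0 − (88/28)(1−0) = -22/7
ω_s/ω_r = -22/7

-22/7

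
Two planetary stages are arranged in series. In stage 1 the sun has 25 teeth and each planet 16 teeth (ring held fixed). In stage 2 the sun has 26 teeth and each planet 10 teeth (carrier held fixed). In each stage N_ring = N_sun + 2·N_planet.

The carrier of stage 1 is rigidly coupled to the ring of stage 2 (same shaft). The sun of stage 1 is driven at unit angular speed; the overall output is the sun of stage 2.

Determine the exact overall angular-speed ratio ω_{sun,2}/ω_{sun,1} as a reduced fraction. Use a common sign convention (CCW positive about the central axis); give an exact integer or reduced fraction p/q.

Stage 1: N_ring = 25 + 2·16 = 57
Stage 1: 25(ω_s−ω_c) = −57(ω_r−ω_c),  ω_r=0, ω_s=1
Stage 1: 25(1−ω_c) = −57(0−ω_c)  ⇒  82ω_c = 25  ⇒  ω_c = 25/82
  ⇒ ω_c¹/ω_s¹ = 25/82
Stage 2: N_ring = 26 + 2·10 = 46
Stage 2: 26(ω_s−ω_c) = −46(ω_r−ω_c),  ω_c=0, ω_r=1
Stage 2: ω_s = 0 − (46/26)(1−0) = -23/13
  ⇒ ω_s²/ω_r² = -23/13
Coupling ω_r² = ω_c¹ ⇒ overall = 25/82 × -23/13 = -575/1066

-575/1066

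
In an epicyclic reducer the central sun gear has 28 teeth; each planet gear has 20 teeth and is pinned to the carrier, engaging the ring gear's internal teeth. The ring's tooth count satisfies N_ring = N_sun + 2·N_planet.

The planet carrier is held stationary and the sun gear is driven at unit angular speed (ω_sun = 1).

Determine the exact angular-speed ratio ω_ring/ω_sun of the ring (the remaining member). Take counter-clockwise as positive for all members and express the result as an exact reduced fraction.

N_ring = 28 + 2·20 = 68
28(ω_s−ω_c) = −68(ω_r−ω_c),  ω_c=0, ω_s=1
ω_r = 0 − (28/68)(1−0) = -7/17
ω_r/ω_s = -7/17

-7/17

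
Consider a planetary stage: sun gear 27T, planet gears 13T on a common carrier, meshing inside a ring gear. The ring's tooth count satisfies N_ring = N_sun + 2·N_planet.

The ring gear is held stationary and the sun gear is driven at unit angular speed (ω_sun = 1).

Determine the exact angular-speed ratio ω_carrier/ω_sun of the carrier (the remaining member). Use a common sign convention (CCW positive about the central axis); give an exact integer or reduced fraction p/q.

N_ring = 27 + 2·13 = 53
27(ω_s−ω_c) = −53(ω_r−ω_c),  ω_r=0, ω_s=1
27(1−ω_c) = −53(0−ω_c)  ⇒  80ω_c = 27  ⇒  ω_c = 27/80
ω_c/ω_s = 27/80

27/80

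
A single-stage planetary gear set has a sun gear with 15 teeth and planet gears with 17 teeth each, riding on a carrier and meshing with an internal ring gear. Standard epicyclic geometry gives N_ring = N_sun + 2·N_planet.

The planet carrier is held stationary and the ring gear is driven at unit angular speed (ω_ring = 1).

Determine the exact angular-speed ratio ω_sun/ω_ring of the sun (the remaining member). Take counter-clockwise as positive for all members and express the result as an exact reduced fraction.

-49/15

N_ring = 15 + 2·17 = 49
15(ω_s−ω_c) = −49(ω_r−ω_c),  ω_c=0, ω_r=1
ω_s = 0 − (49/15)(1−0) = -49/15
ω_s/ω_r = -49/15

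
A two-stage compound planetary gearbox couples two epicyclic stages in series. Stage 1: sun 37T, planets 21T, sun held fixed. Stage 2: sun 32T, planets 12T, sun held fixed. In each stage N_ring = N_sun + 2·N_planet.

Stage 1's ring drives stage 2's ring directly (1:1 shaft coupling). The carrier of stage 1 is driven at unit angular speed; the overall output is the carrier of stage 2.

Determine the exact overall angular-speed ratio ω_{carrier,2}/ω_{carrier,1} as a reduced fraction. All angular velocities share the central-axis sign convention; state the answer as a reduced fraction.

Stage 1: N_ring = 37 + 2·21 = 79
Stage 1: 37(ω_s−ω_c) = −79(ω_r−ω_c),  ω_s=0, ω_c=1
Stage 1: ω_r = 1 − (37/79)(0−1) = 116/79
  ⇒ ω_r¹/ω_c¹ = 116/79
Stage 2: N_ring = 32 + 2·12 = 56
Stage 2: 32(ω_s−ω_c) = −56(ω_r−ω_c),  ω_s=0, ω_r=1
Stage 2: 32(0−ω_c) = −56(1−ω_c)  ⇒  88ω_c = 56  ⇒  ω_c = 7/11
  ⇒ ω_c²/ω_r² = 7/11
Coupling ω_r² = ω_r¹ ⇒ overall = 116/79 × 7/11 = 812/869

812/869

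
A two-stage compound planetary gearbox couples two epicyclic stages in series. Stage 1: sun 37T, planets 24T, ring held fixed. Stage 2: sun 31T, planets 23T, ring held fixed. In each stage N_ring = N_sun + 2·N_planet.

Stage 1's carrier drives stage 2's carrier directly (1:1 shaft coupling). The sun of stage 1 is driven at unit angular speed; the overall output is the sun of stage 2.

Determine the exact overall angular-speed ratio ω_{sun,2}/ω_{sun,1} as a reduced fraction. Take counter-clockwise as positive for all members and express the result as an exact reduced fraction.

Stage 1: N_ring = 37 + 2·24 = 85
Stage 1: 37(ω_s−ω_c) = −85(ω_r−ω_c),  ω_r=0, ω_s=1
Stage 1: 37(1−ω_c) = −85(0−ω_c)  ⇒  122ω_c = 37  ⇒  ω_c = 37/122
  ⇒ ω_c¹/ω_s¹ = 37/122
Stage 2: N_ring = 31 + 2·23 = 77
Stage 2: 31(ω_s−ω_c) = −77(ω_r−ω_c),  ω_r=0, ω_c=1
Stage 2: ω_s = 1 − (77/31)(0−1) = 108/31
  ⇒ ω_s²/ω_c² = 108/31
Coupling ω_c² = ω_c¹ ⇒ overall = 37/122 × 108/31 = 1998/1891

1998/1891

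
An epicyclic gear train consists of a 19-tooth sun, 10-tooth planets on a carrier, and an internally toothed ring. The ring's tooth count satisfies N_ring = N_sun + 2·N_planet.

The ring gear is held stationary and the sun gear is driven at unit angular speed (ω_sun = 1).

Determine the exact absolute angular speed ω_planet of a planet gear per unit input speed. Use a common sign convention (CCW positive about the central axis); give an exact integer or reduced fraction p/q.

-19/20

N_ring = 19 + 2·10 = 39
19(ω_s−ω_c) = −39(ω_r−ω_c),  ω_r=0, ω_s=1
19(1−ω_c) = −39(0−ω_c)  ⇒  58ω_c = 19  ⇒  ω_c = 19/58
sun–planet: 19·(1−19/58) = −10·(ω_p−ω_c)  ⇒  ω_p−ω_c = −(19/10)·(39/58) = -741/580
ω_p = 19/58 − 741/580 = -19/20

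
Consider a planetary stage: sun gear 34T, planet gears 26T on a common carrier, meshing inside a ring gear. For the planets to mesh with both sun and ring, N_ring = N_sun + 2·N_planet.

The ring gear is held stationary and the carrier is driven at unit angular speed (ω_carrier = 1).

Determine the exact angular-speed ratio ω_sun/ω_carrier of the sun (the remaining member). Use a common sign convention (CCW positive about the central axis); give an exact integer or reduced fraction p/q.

N_ring = 34 + 2·26 = 86
34(ω_s−ω_c) = −86(ω_r−ω_c),  ω_r=0, ω_c=1
ω_s = 1 − (86/34)(0−1) = 60/17
ω_s/ω_c = 60/17

60/17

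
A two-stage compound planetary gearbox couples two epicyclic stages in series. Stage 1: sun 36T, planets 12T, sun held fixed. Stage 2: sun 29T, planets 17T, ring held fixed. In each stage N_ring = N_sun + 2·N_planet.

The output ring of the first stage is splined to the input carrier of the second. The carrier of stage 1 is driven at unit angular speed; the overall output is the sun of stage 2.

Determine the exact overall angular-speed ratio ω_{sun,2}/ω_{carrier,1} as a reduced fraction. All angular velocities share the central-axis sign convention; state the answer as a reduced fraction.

Stage 1: N_ring = 36 + 2·12 = 60
Stage 1: 36(ω_s−ω_c) = −60(ω_r−ω_c),  ω_s=0, ω_c=1
Stage 1: ω_r = 1 − (36/60)(0−1) = 8/5
  ⇒ ω_r¹/ω_c¹ = 8/5
Stage 2: N_ring = 29 + 2·17 = 63
Stage 2: 29(ω_s−ω_c) = −63(ω_r−ω_c),  ω_r=0, ω_c=1
Stage 2: ω_s = 1 − (63/29)(0−1) = 92/29
  ⇒ ω_s²/ω_c² = 92/29
Coupling ω_c² = ω_r¹ ⇒ overall = 8/5 × 92/29 = 736/145

736/145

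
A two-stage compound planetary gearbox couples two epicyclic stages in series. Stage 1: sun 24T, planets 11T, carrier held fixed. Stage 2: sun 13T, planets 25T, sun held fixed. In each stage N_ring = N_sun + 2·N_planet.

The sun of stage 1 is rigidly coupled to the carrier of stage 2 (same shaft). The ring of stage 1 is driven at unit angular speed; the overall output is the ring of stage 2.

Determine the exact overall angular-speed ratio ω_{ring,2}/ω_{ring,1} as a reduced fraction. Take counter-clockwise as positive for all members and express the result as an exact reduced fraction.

-437/189

Stage 1: N_ring = 24 + 2·11 = 46
Stage 1: 24(ω_s−ω_c) = −46(ω_r−ω_c),  ω_c=0, ω_r=1
Stage 1: ω_s = 0 − (46/24)(1−0) = -23/12
  ⇒ ω_s¹/ω_r¹ = -23/12
Stage 2: N_ring = 13 + 2·25 = 63
Stage 2: 13(ω_s−ω_c) = −63(ω_r−ω_c),  ω_s=0, ω_c=1
Stage 2: ω_r = 1 − (13/63)(0−1) = 76/63
  ⇒ ω_r²/ω_c² = 76/63
Coupling ω_c² = ω_s¹ ⇒ overall = -23/12 × 76/63 = -437/189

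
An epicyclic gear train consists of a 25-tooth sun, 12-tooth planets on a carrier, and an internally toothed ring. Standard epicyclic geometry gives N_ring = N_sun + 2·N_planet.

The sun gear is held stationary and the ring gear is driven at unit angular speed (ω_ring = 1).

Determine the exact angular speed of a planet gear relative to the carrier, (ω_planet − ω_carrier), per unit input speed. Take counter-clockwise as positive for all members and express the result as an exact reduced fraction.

1225/888

N_ring = 25 + 2·12 = 49
25(ω_s−ω_c) = −49(ω_r−ω_c),  ω_s=0, ω_r=1
25(0−ω_c) = −49(1−ω_c)  ⇒  74ω_c = 49  ⇒  ω_c = 49/74
sun–planet: 25·(0−49/74) = −12·(ω_p−ω_c)  ⇒  ω_p−ω_c = −(25/12)·(-49/74) = 1225/888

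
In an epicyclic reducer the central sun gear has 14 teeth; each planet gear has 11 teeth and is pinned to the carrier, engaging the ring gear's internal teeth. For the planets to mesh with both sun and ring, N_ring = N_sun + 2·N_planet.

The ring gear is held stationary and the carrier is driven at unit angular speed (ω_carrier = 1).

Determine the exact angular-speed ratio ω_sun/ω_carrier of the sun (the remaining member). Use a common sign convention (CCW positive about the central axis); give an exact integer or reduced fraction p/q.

N_ring = 14 + 2·11 = 36
14(ω_s−ω_c) = −36(ω_r−ω_c),  ω_r=0, ω_c=1
ω_s = 1 − (36/14)(0−1) = 25/7
ω_s/ω_c = 25/7

25/7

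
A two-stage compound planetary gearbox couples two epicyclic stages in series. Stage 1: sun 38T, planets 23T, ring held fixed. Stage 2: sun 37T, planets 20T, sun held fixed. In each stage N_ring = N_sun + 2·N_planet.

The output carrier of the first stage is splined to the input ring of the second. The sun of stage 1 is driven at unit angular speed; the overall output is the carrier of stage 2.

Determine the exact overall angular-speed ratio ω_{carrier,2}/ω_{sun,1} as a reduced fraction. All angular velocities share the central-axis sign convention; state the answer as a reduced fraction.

Stage 1: N_ring = 38 + 2·23 = 84
Stage 1: 38(ω_s−ω_c) = −84(ω_r−ω_c),  ω_r=0, ω_s=1
Stage 1: 38(1−ω_c) = −84(0−ω_c)  ⇒  122ω_c = 38  ⇒  ω_c = 19/61
  ⇒ ω_c¹/ω_s¹ = 19/61
Stage 2: N_ring = 37 + 2·20 = 77
Stage 2: 37(ω_s−ω_c) = −77(ω_r−ω_c),  ω_s=0, ω_r=1
Stage 2: 37(0−ω_c) = −77(1−ω_c)  ⇒  114ω_c = 77  ⇒  ω_c = 77/114
  ⇒ ω_c²/ω_r² = 77/114
Coupling ω_r² = ω_c¹ ⇒ overall = 19/61 × 77/114 = 77/366

77/366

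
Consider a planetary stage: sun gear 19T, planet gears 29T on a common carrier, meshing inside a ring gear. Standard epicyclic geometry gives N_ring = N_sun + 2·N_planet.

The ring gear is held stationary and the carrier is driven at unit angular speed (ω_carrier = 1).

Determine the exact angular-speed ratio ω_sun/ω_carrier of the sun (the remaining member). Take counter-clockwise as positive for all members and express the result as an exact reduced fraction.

N_ring = 19 + 2·29 = 77
19(ω_s−ω_c) = −77(ω_r−ω_c),  ω_r=0, ω_c=1
ω_s = 1 − (77/19)(0−1) = 96/19
ω_s/ω_c = 96/19

96/19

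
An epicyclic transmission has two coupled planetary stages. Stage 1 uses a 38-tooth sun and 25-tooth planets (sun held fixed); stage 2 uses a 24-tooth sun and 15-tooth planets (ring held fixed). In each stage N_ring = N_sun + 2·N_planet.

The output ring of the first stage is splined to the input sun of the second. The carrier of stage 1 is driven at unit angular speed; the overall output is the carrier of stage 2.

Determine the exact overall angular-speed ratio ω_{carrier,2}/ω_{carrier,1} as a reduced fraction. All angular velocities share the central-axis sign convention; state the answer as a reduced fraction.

63/143

Stage 1: N_ring = 38 + 2·25 = 88
Stage 1: 38(ω_s−ω_c) = −88(ω_r−ω_c),  ω_s=0, ω_c=1
Stage 1: ω_r = 1 − (38/88)(0−1) = 63/44
  ⇒ ω_r¹/ω_c¹ = 63/44
Stage 2: N_ring = 24 + 2·15 = 54
Stage 2: 24(ω_s−ω_c) = −54(ω_r−ω_c),  ω_r=0, ω_s=1
Stage 2: 24(1−ω_c) = −54(0−ω_c)  ⇒  78ω_c = 24  ⇒  ω_c = 4/13
  ⇒ ω_c²/ω_s² = 4/13
Coupling ω_s² = ω_r¹ ⇒ overall = 63/44 × 4/13 = 63/143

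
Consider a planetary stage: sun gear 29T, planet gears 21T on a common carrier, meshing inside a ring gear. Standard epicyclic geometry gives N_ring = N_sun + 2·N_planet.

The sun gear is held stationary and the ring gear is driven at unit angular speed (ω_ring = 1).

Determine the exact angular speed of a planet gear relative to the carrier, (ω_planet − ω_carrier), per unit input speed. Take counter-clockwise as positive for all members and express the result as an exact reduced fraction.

2059/2100

N_ring = 29 + 2·21 = 71
29(ω_s−ω_c) = −71(ω_r−ω_c),  ω_s=0, ω_r=1
29(0−ω_c) = −71(1−ω_c)  ⇒  100ω_c = 71  ⇒  ω_c = 71/100
sun–planet: 29·(0−71/100) = −21·(ω_p−ω_c)  ⇒  ω_p−ω_c = −(29/21)·(-71/100) = 2059/2100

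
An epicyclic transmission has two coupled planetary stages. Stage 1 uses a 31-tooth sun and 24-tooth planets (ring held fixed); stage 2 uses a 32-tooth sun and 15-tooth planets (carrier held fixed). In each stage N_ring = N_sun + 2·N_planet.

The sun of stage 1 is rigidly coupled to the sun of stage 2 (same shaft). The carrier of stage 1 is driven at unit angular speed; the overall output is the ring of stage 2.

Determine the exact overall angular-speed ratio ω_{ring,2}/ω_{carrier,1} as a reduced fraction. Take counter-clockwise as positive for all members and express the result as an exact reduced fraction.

Stage 1: N_ring = 31 + 2·24 = 79
Stage 1: 31(ω_s−ω_c) = −79(ω_r−ω_c),  ω_r=0, ω_c=1
Stage 1: ω_s = 1 − (79/31)(0−1) = 110/31
  ⇒ ω_s¹/ω_c¹ = 110/31
Stage 2: N_ring = 32 + 2·15 = 62
Stage 2: 32(ω_s−ω_c) = −62(ω_r−ω_c),  ω_c=0, ω_s=1
Stage 2: ω_r = 0 − (32/62)(1−0) = -16/31
  ⇒ ω_r²/ω_s² = -16/31
Coupling ω_s² = ω_s¹ ⇒ overall = 110/31 × -16/31 = -1760/961

-1760/961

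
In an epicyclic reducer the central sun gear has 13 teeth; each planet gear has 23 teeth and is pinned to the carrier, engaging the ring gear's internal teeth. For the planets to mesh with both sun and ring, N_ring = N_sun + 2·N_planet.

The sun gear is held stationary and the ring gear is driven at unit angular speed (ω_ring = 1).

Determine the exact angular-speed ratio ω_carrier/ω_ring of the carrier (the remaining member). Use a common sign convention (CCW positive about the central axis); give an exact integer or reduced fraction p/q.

59/72

N_ring = 13 + 2·23 = 59
13(ω_s−ω_c) = −59(ω_r−ω_c),  ω_s=0, ω_r=1
13(0−ω_c) = −59(1−ω_c)  ⇒  72ω_c = 59  ⇒  ω_c = 59/72
ω_c/ω_r = 59/72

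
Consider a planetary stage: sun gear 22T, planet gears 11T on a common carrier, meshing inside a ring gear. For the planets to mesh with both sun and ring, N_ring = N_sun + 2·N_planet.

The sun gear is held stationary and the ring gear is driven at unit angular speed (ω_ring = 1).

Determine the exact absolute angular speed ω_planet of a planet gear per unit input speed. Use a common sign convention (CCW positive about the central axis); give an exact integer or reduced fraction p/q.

2

N_ring = 22 + 2·11 = 44
22(ω_s−ω_c) = −44(ω_r−ω_c),  ω_s=0, ω_r=1
22(0−ω_c) = −44(1−ω_c)  ⇒  66ω_c = 44  ⇒  ω_c = 2/3
sun–planet: 22·(0−2/3) = −11·(ω_p−ω_c)  ⇒  ω_p−ω_c = −(22/11)·(-2/3) = 4/3
ω_p = 2/3 + 4/3 = 2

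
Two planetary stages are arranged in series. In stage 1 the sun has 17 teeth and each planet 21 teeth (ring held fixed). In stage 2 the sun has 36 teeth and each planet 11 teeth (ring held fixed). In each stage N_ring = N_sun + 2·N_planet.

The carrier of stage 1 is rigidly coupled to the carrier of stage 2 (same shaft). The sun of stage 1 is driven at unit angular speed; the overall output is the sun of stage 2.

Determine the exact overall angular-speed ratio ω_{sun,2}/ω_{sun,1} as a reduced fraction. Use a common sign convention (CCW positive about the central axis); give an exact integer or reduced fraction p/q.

Stage 1: N_ring = 17 + 2·21 = 59
Stage 1: 17(ω_s−ω_c) = −59(ω_r−ω_c),  ω_r=0, ω_s=1
Stage 1: 17(1−ω_c) = −59(0−ω_c)  ⇒  76ω_c = 17  ⇒  ω_c = 17/76
  ⇒ ω_c¹/ω_s¹ = 17/76
Stage 2: N_ring = 36 + 2·11 = 58
Stage 2: 36(ω_s−ω_c) = −58(ω_r−ω_c),  ω_r=0, ω_c=1
Stage 2: ω_s = 1 − (58/36)(0−1) = 47/18
  ⇒ ω_s²/ω_c² = 47/18
Coupling ω_c² = ω_c¹ ⇒ overall = 17/76 × 47/18 = 799/1368

799/1368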